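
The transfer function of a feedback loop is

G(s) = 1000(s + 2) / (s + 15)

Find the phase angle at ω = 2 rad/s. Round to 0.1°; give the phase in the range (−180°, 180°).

At s = jω = j2:
zero (s+2): 2 + j2 → |·| = √(2²+2²) = √8 ≈ 2.8284, ∠ = arctan(2/2) ≈ 45.00°
pole (s+15): 15 + j2 → |·| = √(15²+2²) = √229 ≈ 15.133, ∠ = arctan(2/15) ≈ 7.59°
∠G = 45.00° − 7.59° = 37.41°

37.4°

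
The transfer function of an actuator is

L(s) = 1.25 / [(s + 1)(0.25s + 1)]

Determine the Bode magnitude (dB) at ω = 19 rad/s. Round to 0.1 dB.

At ω = 19 rad/s:
pole (1 + j19·1) = 1 + j19 → |·| ≈ 19.026, ∠ ≈ 86.99°
pole (1 + j19·0.25) = 1 + j4.75 → |·| ≈ 4.8541, ∠ ≈ 78.11°
|L| = 1.25 · 1 / (19.026 · 4.8541) ≈ 0.013535
Gain = 20 log₁₀(0.013535) ≈ -37.37 dB

-37.4 dB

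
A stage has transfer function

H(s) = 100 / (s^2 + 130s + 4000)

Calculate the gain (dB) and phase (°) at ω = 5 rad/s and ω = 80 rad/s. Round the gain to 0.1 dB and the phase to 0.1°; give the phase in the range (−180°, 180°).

ω = 5: -32.1 dB, -9.3°; ω = 80: -40.6 dB, -103.0°

Substitute s = j5:
Numerator: 100 = 100 + j0
Denominator: (j5)^2 + 130(j5) + 4000 = 3975 + j650
|N| = √(100² + 0²) ≈ 100, ∠N ≈ 0.00°
|D| = √(3975² + 650²) ≈ 4027.8, ∠D ≈ 9.29°
|H| = 100 / 4027.8 ≈ 0.024827
Gain = 20 log₁₀(0.024827) ≈ -32.10 dB
∠H = 0.00° − 9.29° = -9.29°

Substitute s = j80:
Numerator: 100 = 100 + j0
Denominator: (j80)^2 + 130(j80) + 4000 = -2400 + j10400
|N| = √(100² + 0²) ≈ 100, ∠N ≈ 0.00°
|D| = √(2400² + 10400²) ≈ 10673, ∠D ≈ 102.99°
|H| = 100 / 10673 ≈ 0.0093694
Gain = 20 log₁₀(0.0093694) ≈ -40.57 dB
∠H = 0.00° − 102.99° = -102.99°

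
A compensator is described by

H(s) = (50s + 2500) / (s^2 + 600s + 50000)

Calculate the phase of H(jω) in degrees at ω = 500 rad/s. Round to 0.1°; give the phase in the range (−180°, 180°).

Substitute s = j500:
Numerator: 50(j500) + 2500 = 2500 + j25000
Denominator: (j500)^2 + 600(j500) + 50000 = -200000 + j300000
|N| = √(2500² + 25000²) ≈ 25125, ∠N ≈ 84.29°
|D| = √(200000² + 300000²) ≈ 3.6056e+05, ∠D ≈ 123.69°
∠H = 84.29° − 123.69° = -39.40°

-39.4°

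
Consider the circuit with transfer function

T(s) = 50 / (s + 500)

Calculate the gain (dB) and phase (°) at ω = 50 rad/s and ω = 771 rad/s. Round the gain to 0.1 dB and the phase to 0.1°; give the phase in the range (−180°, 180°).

ω = 50: -20.0 dB, -5.7°; ω = 771: -25.3 dB, -57.0°

Substitute s = j50:
Numerator: 50 = 50 + j0
Denominator: (j50) + 500 = 500 + j50
|N| = √(50² + 0²) ≈ 50, ∠N ≈ 0.00°
|D| = √(500² + 50²) ≈ 502.49, ∠D ≈ 5.71°
|T| = 50 / 502.49 ≈ 0.099504
Gain = 20 log₁₀(0.099504) ≈ -20.04 dB
∠T = 0.00° − 5.71° = -5.71°

Substitute s = j771:
Numerator: 50 = 50 + j0
Denominator: (j771) + 500 = 500 + j771
|N| = √(50² + 0²) ≈ 50, ∠N ≈ 0.00°
|D| = √(500² + 771²) ≈ 918.93, ∠D ≈ 57.04°
|T| = 50 / 918.93 ≈ 0.054411
Gain = 20 log₁₀(0.054411) ≈ -25.29 dB
∠T = 0.00° − 57.04° = -57.04°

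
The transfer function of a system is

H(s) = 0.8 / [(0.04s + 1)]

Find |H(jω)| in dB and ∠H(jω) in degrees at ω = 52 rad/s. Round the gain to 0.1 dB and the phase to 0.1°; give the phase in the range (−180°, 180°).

-9.2 dB, -64.3°

At ω = 52 rad/s:
pole (1 + j52·0.04) = 1 + j2.08 → |·| ≈ 2.3079, ∠ ≈ 64.32°
|H| = 0.8 · 1 / (2.3079) ≈ 0.34664
Gain = 20 log₁₀(0.34664) ≈ -9.20 dB
∠H = (0°) − (64.32°) = -64.32°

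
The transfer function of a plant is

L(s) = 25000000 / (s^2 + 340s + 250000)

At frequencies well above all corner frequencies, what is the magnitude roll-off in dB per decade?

Each pole contributes −20 dB/decade at high frequency; each zero contributes +20 dB/decade.
Net: 0 zero(s) − 2 pole(s) → -40 dB/decade.

-40 dB/decade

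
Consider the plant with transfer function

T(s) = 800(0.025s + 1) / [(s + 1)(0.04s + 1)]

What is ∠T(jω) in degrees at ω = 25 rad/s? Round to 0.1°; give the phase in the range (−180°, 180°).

-100.7°

At ω = 25 rad/s:
zero (1 + j25·0.025) = 1 + j0.625 → |·| ≈ 1.1792, ∠ ≈ 32.01°
pole (1 + j25·1) = 1 + j25 → |·| ≈ 25.02, ∠ ≈ 87.71°
pole (1 + j25·0.04) = 1 + j1 → |·| ≈ 1.4142, ∠ ≈ 45.00°
∠T = (32.01°) − (87.71° + 45.00°) = -100.70°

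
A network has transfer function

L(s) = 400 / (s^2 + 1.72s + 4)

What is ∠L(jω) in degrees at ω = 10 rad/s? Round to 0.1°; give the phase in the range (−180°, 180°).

-169.8°

At s = jω = j10:
quadratic: (j10)² + 1.72·j10 + 4 = -96 + j17.2 → |·| ≈ 97.529, ∠ ≈ 169.84°
∠L = 0.00° − 169.84° = -169.84°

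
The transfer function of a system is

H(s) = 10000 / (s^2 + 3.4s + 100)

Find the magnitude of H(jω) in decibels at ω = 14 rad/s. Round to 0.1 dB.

39.4 dB

At s = jω = j14:
quadratic: (j14)² + 3.4·j14 + 100 = -96 + j47.6 → |·| ≈ 107.15, ∠ ≈ 153.63°
|H| = 10000 / 107.15 ≈ 93.327
Gain = 20 log₁₀(93.327) ≈ 39.40 dB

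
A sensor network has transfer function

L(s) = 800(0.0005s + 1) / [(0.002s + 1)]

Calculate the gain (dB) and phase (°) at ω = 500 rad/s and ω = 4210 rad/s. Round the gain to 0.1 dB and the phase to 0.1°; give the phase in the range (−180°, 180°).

At ω = 500 rad/s:
zero (1 + j500·0.0005) = 1 + j0.25 → |·| ≈ 1.0308, ∠ ≈ 14.04°
pole (1 + j500·0.002) = 1 + j1 → |·| ≈ 1.4142, ∠ ≈ 45.00°
|L| = 800 · 1.0308 / (1.4142) ≈ 583.11
Gain = 20 log₁₀(583.11) ≈ 55.32 dB
∠L = (14.04°) − (45.00°) = -30.96°

At ω = 4210 rad/s:
zero (1 + j4210·0.0005) = 1 + j2.105 → |·| ≈ 2.3305, ∠ ≈ 64.59°
pole (1 + j4210·0.002) = 1 + j8.42 → |·| ≈ 8.4792, ∠ ≈ 83.23°
|L| = 800 · 2.3305 / (8.4792) ≈ 219.88
Gain = 20 log₁₀(219.88) ≈ 46.84 dB
∠L = (64.59°) − (83.23°) = -18.64°

ω = 500: 55.3 dB, -31.0°; ω = 4210: 46.8 dB, -18.6°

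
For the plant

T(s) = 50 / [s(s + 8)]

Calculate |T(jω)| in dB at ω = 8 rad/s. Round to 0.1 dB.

-5.2 dB

At s = jω = j8:
pole (s+8): 8 + j8 → |·| = √(8²+8²) = √128 ≈ 11.314, ∠ = arctan(8/8) ≈ 45.00°
pole at origin: |s| = 8, ∠ = 90.00° (in denominator)
|T| = 50 / 90.512 ≈ 0.55241
Gain = 20 log₁₀(0.55241) ≈ -5.15 dB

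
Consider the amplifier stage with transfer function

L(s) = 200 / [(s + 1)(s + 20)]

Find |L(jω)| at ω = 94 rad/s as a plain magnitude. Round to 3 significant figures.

0.0221

At s = jω = j94:
pole (s+1): 1 + j94 → |·| = √(1²+94²) = √8837 ≈ 94.005, ∠ = arctan(94/1) ≈ 89.39°
pole (s+20): 20 + j94 → |·| = √(20²+94²) = √9236 ≈ 96.104, ∠ = arctan(94/20) ≈ 77.99°
|L| = 200 / 9034.3 ≈ 0.022138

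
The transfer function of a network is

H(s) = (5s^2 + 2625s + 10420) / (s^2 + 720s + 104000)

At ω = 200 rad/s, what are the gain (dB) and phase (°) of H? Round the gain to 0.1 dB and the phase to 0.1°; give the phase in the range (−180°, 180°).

Substitute s = j200:
Numerator: 5(j200)^2 + 2625(j200) + 10420 = -189580 + j525000
Denominator: (j200)^2 + 720(j200) + 104000 = 64000 + j144000
|N| = √(189580² + 525000²) ≈ 5.5818e+05, ∠N ≈ 109.85°
|D| = √(64000² + 144000²) ≈ 1.5758e+05, ∠D ≈ 66.04°
|H| = 5.5818e+05 / 1.5758e+05 ≈ 3.5422
Gain = 20 log₁₀(3.5422) ≈ 10.99 dB
∠H = 109.85° − 66.04° = 43.81°

11.0 dB, 43.8°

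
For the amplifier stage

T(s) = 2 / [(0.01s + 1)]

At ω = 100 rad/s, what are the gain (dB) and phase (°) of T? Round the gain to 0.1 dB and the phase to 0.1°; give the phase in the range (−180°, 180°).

3.0 dB, -45.0°

At ω = 100 rad/s:
pole (1 + j100·0.01) = 1 + j1 → |·| ≈ 1.4142, ∠ ≈ 45.00°
|T| = 2 · 1 / (1.4142) ≈ 1.4142
Gain = 20 log₁₀(1.4142) ≈ 3.01 dB
∠T = (0°) − (45.00°) = -45.00°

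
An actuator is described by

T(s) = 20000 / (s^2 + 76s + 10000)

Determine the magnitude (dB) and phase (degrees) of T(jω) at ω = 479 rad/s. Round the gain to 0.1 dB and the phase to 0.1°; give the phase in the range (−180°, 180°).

-20.9 dB, -170.6°

At s = jω = j479:
quadratic: (j479)² + 76·j479 + 10000 = -219441 + j36404 → |·| ≈ 2.2244e+05, ∠ ≈ 170.58°
|T| = 20000 / 2.2244e+05 ≈ 0.089912
Gain = 20 log₁₀(0.089912) ≈ -20.92 dB
∠T = 0.00° − 170.58° = -170.58°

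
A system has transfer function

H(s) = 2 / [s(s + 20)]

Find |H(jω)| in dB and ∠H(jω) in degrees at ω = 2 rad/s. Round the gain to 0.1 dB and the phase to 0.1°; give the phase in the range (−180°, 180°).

-26.1 dB, -95.7°

At s = jω = j2:
pole (s+20): 20 + j2 → |·| = √(20²+2²) = √404 ≈ 20.1, ∠ = arctan(2/20) ≈ 5.71°
pole at origin: |s| = 2, ∠ = 90.00° (in denominator)
|H| = 2 / 40.2 ≈ 0.049751
Gain = 20 log₁₀(0.049751) ≈ -26.06 dB
∠H = 0.00° − 95.71° = -95.71°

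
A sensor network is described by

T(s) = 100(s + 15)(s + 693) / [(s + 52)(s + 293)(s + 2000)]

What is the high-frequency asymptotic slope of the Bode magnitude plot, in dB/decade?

-20 dB/decade

Each pole contributes −20 dB/decade at high frequency; each zero contributes +20 dB/decade.
Net: 2 zero(s) − 3 pole(s) → -20 dB/decade.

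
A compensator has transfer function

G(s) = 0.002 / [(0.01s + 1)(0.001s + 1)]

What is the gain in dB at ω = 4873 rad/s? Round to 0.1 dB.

-101.7 dB

At ω = 4873 rad/s:
pole (1 + j4873·0.01) = 1 + j48.73 → |·| ≈ 48.74, ∠ ≈ 88.82°
pole (1 + j4873·0.001) = 1 + j4.873 → |·| ≈ 4.9745, ∠ ≈ 78.40°
|G| = 0.002 · 1 / (48.74 · 4.9745) ≈ 8.2489e-06
Gain = 20 log₁₀(8.2489e-06) ≈ -101.67 dB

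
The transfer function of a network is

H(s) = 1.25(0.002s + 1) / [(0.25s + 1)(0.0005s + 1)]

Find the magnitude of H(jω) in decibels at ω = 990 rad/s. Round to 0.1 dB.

-40.0 dB

At ω = 990 rad/s:
zero (1 + j990·0.002) = 1 + j1.98 → |·| ≈ 2.2182, ∠ ≈ 63.20°
pole (1 + j990·0.25) = 1 + j247.5 → |·| ≈ 247.5, ∠ ≈ 89.77°
pole (1 + j990·0.0005) = 1 + j0.495 → |·| ≈ 1.1158, ∠ ≈ 26.34°
|H| = 1.25 · 2.2182 / (247.5 · 1.1158) ≈ 0.01004
Gain = 20 log₁₀(0.01004) ≈ -39.97 dB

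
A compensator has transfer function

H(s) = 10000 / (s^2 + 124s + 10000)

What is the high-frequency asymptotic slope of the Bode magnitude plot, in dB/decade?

-40 dB/decade

Each pole contributes −20 dB/decade at high frequency; each zero contributes +20 dB/decade.
Net: 0 zero(s) − 2 pole(s) → -40 dB/decade.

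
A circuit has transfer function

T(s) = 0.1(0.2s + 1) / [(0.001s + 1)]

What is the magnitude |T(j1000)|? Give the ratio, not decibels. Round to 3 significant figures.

14.1

At ω = 1000 rad/s:
zero (1 + j1000·0.2) = 1 + j200 → |·| ≈ 200, ∠ ≈ 89.71°
pole (1 + j1000·0.001) = 1 + j1 → |·| ≈ 1.4142, ∠ ≈ 45.00°
|T| = 0.1 · 200 / (1.4142) ≈ 14.142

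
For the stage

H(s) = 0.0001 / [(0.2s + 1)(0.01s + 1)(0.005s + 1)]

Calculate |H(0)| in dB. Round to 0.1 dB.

-80.0 dB

H(0) = 0.0001 · 1 / 1 = 0.0001
20 log₁₀(0.0001) ≈ -80.00 dB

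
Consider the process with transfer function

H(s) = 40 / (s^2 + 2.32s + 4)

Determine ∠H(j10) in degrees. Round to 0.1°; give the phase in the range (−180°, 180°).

At s = jω = j10:
quadratic: (j10)² + 2.32·j10 + 4 = -96 + j23.2 → |·| ≈ 98.764, ∠ ≈ 166.41°
∠H = 0.00° − 166.41° = -166.41°

-166.4°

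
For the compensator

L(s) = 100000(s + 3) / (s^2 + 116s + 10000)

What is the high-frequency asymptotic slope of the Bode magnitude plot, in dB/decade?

Each pole contributes −20 dB/decade at high frequency; each zero contributes +20 dB/decade.
Net: 1 zero(s) − 2 pole(s) → -20 dB/decade.

-20 dB/decade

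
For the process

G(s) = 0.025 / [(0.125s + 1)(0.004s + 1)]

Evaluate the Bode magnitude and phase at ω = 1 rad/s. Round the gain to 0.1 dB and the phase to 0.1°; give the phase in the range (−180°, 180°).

-32.1 dB, -7.4°

At ω = 1 rad/s:
pole (1 + j1·0.125) = 1 + j0.125 → |·| ≈ 1.0078, ∠ ≈ 7.13°
pole (1 + j1·0.004) = 1 + j0.004 → |·| ≈ 1, ∠ ≈ 0.23°
|G| = 0.025 · 1 / (1.0078 · 1) ≈ 0.024807
Gain = 20 log₁₀(0.024807) ≈ -32.11 dB
∠G = (0°) − (7.13° + 0.23°) = -7.36°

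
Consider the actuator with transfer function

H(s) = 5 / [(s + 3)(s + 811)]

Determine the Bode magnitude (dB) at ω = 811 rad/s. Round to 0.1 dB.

-105.4 dB

At s = jω = j811:
pole (s+3): 3 + j811 → |·| = √(3²+811²) = √657730 ≈ 811.01, ∠ = arctan(811/3) ≈ 89.79°
pole (s+811): 811 + j811 → |·| = √(811²+811²) = √1315442 ≈ 1146.9, ∠ = arctan(811/811) ≈ 45.00°
|H| = 5 / 9.3015e+05 ≈ 5.3755e-06
Gain = 20 log₁₀(5.3755e-06) ≈ -105.39 dB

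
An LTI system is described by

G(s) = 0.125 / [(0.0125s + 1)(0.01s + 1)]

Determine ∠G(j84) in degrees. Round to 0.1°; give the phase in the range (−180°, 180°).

-86.4°

At ω = 84 rad/s:
pole (1 + j84·0.0125) = 1 + j1.05 → |·| ≈ 1.45, ∠ ≈ 46.40°
pole (1 + j84·0.01) = 1 + j0.84 → |·| ≈ 1.306, ∠ ≈ 40.03°
∠G = (0°) − (46.40° + 40.03°) = -86.43°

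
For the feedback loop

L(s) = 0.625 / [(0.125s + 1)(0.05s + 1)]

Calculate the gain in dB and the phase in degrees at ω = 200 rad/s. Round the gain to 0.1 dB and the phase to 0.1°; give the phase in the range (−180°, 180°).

At ω = 200 rad/s:
pole (1 + j200·0.125) = 1 + j25 → |·| ≈ 25.02, ∠ ≈ 87.71°
pole (1 + j200·0.05) = 1 + j10 → |·| ≈ 10.05, ∠ ≈ 84.29°
|L| = 0.625 · 1 / (25.02 · 10.05) ≈ 0.0024856
Gain = 20 log₁₀(0.0024856) ≈ -52.09 dB
∠L = (0°) − (87.71° + 84.29°) = -172.00°

-52.1 dB, -172.0°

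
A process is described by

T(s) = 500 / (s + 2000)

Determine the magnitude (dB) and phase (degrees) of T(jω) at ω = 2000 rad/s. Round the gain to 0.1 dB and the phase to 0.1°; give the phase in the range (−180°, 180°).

-15.1 dB, -45.0°

At s = jω = j2000:
pole (s+2000): 2000 + j2000 → |·| = √(2000²+2000²) = √8000000 ≈ 2828.4, ∠ = arctan(2000/2000) ≈ 45.00°
|T| = 500 / 2828.4 ≈ 0.17678
Gain = 20 log₁₀(0.17678) ≈ -15.05 dB
∠T = 0.00° − 45.00° = -45.00°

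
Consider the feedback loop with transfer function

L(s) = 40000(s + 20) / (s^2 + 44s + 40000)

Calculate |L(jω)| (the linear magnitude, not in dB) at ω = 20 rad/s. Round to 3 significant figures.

28.6

At s = jω = j20:
zero (s+20): 20 + j20 → |·| = √(20²+20²) = √800 ≈ 28.284, ∠ = arctan(20/20) ≈ 45.00°
quadratic: (j20)² + 44·j20 + 40000 = 39600 + j880 → |·| ≈ 39610, ∠ ≈ 1.27°
|L| = 40000 · 28.284 / 39610 ≈ 28.562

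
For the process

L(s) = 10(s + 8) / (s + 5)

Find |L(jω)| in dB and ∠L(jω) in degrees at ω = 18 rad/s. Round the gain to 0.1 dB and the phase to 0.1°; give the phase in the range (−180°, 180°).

At s = jω = j18:
zero (s+8): 8 + j18 → |·| = √(8²+18²) = √388 ≈ 19.698, ∠ = arctan(18/8) ≈ 66.04°
pole (s+5): 5 + j18 → |·| = √(5²+18²) = √349 ≈ 18.682, ∠ = arctan(18/5) ≈ 74.48°
|L| = 10 · 19.698 / 18.682 ≈ 10.544
Gain = 20 log₁₀(10.544) ≈ 20.46 dB
∠L = 66.04° − 74.48° = -8.44°

20.5 dB, -8.4°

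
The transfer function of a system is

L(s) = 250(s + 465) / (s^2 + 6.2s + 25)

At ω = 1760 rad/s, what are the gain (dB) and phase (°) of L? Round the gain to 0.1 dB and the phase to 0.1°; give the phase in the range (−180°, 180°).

-16.7 dB, -104.6°

At s = jω = j1760:
zero (s+465): 465 + j1760 → |·| = √(465²+1760²) = √3313825 ≈ 1820.4, ∠ = arctan(1760/465) ≈ 75.20°
quadratic: (j1760)² + 6.2·j1760 + 25 = -3097575 + j10912 → |·| ≈ 3.0976e+06, ∠ ≈ 179.80°
|L| = 250 · 1820.4 / 3.0976e+06 ≈ 0.14692
Gain = 20 log₁₀(0.14692) ≈ -16.66 dB
∠L = 75.20° − 179.80° = -104.60°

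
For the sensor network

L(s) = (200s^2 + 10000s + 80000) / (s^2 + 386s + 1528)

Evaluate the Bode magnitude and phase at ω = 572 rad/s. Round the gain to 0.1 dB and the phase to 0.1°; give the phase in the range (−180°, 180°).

Substitute s = j572:
Numerator: 200(j572)^2 + 10000(j572) + 80000 = -65356800 + j5720000
Denominator: (j572)^2 + 386(j572) + 1528 = -325656 + j220792
|N| = √(65356800² + 5720000²) ≈ 6.5607e+07, ∠N ≈ 175.00°
|D| = √(325656² + 220792²) ≈ 3.9345e+05, ∠D ≈ 145.86°
|L| = 6.5607e+07 / 3.9345e+05 ≈ 166.75
Gain = 20 log₁₀(166.75) ≈ 44.44 dB
∠L = 175.00° − 145.86° = 29.14°

44.4 dB, 29.1°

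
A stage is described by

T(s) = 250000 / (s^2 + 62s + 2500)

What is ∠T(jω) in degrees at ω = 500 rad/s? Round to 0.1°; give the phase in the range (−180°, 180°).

-172.9°

At s = jω = j500:
quadratic: (j500)² + 62·j500 + 2500 = -247500 + j31000 → |·| ≈ 2.4943e+05, ∠ ≈ 172.86°
∠T = 0.00° − 172.86° = -172.86°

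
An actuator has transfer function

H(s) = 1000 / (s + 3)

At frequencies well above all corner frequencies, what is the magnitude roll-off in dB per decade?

Each pole contributes −20 dB/decade at high frequency; each zero contributes +20 dB/decade.
Net: 0 zero(s) − 1 pole(s) → -20 dB/decade.

-20 dB/decade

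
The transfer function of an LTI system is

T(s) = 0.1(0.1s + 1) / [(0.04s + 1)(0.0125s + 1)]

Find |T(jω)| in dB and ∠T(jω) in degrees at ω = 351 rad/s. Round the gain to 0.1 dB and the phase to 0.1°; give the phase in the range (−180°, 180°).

-25.1 dB, -74.7°

At ω = 351 rad/s:
zero (1 + j351·0.1) = 1 + j35.1 → |·| ≈ 35.114, ∠ ≈ 88.37°
pole (1 + j351·0.04) = 1 + j14.04 → |·| ≈ 14.076, ∠ ≈ 85.93°
pole (1 + j351·0.0125) = 1 + j4.3875 → |·| ≈ 4.5, ∠ ≈ 77.16°
|T| = 0.1 · 35.114 / (14.076 · 4.5) ≈ 0.055436
Gain = 20 log₁₀(0.055436) ≈ -25.12 dB
∠T = (88.37°) − (85.93° + 77.16°) = -74.72°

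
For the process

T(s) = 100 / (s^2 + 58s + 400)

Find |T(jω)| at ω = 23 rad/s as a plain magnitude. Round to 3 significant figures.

Substitute s = j23:
Numerator: 100 = 100 + j0
Denominator: (j23)^2 + 58(j23) + 400 = -129 + j1334
|N| = √(100² + 0²) ≈ 100, ∠N ≈ 0.00°
|D| = √(129² + 1334²) ≈ 1340.2, ∠D ≈ 95.52°
|T| = 100 / 1340.2 ≈ 0.074616

0.0746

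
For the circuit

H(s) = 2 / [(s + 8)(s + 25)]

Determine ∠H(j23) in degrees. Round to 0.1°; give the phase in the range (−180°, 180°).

-113.4°

At s = jω = j23:
pole (s+8): 8 + j23 → |·| = √(8²+23²) = √593 ≈ 24.352, ∠ = arctan(23/8) ≈ 70.82°
pole (s+25): 25 + j23 → |·| = √(25²+23²) = √1154 ≈ 33.971, ∠ = arctan(23/25) ≈ 42.61°
∠H = 0.00° − 113.43° = -113.43°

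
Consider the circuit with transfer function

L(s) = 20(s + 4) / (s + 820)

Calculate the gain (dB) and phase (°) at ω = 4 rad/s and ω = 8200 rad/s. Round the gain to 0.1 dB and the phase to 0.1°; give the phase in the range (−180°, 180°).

At s = jω = j4:
zero (s+4): 4 + j4 → |·| = √(4²+4²) = √32 ≈ 5.6569, ∠ = arctan(4/4) ≈ 45.00°
pole (s+820): 820 + j4 → |·| = √(820²+4²) = √672416 ≈ 820.01, ∠ = arctan(4/820) ≈ 0.28°
|L| = 20 · 5.6569 / 820.01 ≈ 0.13797
Gain = 20 log₁₀(0.13797) ≈ -17.20 dB
∠L = 45.00° − 0.28° = 44.72°

At s = jω = j8200:
zero (s+4): 4 + j8200 → |·| = √(4²+8200²) = √67240016 ≈ 8200, ∠ = arctan(8200/4) ≈ 89.97°
pole (s+820): 820 + j8200 → |·| = √(820²+8200²) = √67912400 ≈ 8240.9, ∠ = arctan(8200/820) ≈ 84.29°
|L| = 20 · 8200 / 8240.9 ≈ 19.901
Gain = 20 log₁₀(19.901) ≈ 25.98 dB
∠L = 89.97° − 84.29° = 5.68°

ω = 4: -17.2 dB, 44.7°; ω = 8200: 26.0 dB, 5.7°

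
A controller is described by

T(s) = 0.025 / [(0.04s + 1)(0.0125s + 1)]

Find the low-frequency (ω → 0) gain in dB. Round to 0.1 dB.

T(0) = 0.025 · 1 / 1 = 0.025
20 log₁₀(0.025) ≈ -32.04 dB

-32.0 dB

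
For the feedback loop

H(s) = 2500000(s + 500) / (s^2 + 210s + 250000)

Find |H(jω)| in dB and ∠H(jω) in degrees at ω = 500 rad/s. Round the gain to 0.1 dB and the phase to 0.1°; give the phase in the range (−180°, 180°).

At s = jω = j500:
zero (s+500): 500 + j500 → |·| = √(500²+500²) = √500000 ≈ 707.11, ∠ = arctan(500/500) ≈ 45.00°
quadratic: (j500)² + 210·j500 + 250000 = 0 + j105000 → |·| ≈ 1.05e+05, ∠ ≈ 90.00°
|H| = 2500000 · 707.11 / 1.05e+05 ≈ 16836
Gain = 20 log₁₀(16836) ≈ 84.52 dB
∠H = 45.00° − 90.00° = -45.00°

84.5 dB, -45.0°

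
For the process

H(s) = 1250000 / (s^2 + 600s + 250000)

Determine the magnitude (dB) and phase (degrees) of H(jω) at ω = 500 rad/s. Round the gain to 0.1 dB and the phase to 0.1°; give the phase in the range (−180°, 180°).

12.4 dB, -90.0°

At s = jω = j500:
quadratic: (j500)² + 600·j500 + 250000 = 0 + j300000 → |·| ≈ 3e+05, ∠ ≈ 90.00°
|H| = 1250000 / 3e+05 ≈ 4.1667
Gain = 20 log₁₀(4.1667) ≈ 12.40 dB
∠H = 0.00° − 90.00° = -90.00°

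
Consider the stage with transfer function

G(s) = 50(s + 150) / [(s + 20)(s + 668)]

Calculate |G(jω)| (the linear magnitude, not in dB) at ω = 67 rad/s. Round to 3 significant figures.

At s = jω = j67:
zero (s+150): 150 + j67 → |·| = √(150²+67²) = √26989 ≈ 164.28, ∠ = arctan(67/150) ≈ 24.07°
pole (s+20): 20 + j67 → |·| = √(20²+67²) = √4889 ≈ 69.921, ∠ = arctan(67/20) ≈ 73.38°
pole (s+668): 668 + j67 → |·| = √(668²+67²) = √450713 ≈ 671.35, ∠ = arctan(67/668) ≈ 5.73°
|G| = 50 · 164.28 / 46941 ≈ 0.17499

0.175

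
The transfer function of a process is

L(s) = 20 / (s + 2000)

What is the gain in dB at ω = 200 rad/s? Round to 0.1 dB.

At s = jω = j200:
pole (s+2000): 2000 + j200 → |·| = √(2000²+200²) = √4040000 ≈ 2010, ∠ = arctan(200/2000) ≈ 5.71°
|L| = 20 / 2010 ≈ 0.0099502
Gain = 20 log₁₀(0.0099502) ≈ -40.04 dB

-40.0 dB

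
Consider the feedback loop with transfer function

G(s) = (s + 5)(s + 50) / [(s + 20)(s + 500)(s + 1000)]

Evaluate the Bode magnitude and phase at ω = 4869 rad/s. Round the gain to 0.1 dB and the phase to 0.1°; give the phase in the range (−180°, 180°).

At s = jω = j4869:
zero (s+5): 5 + j4869 → |·| = √(5²+4869²) = √23707186 ≈ 4869, ∠ = arctan(4869/5) ≈ 89.94°
zero (s+50): 50 + j4869 → |·| = √(50²+4869²) = √23709661 ≈ 4869.3, ∠ = arctan(4869/50) ≈ 89.41°
pole (s+20): 20 + j4869 → |·| = √(20²+4869²) = √23707561 ≈ 4869, ∠ = arctan(4869/20) ≈ 89.76°
pole (s+500): 500 + j4869 → |·| = √(500²+4869²) = √23957161 ≈ 4894.6, ∠ = arctan(4869/500) ≈ 84.14°
pole (s+1000): 1000 + j4869 → |·| = √(1000²+4869²) = √24707161 ≈ 4970.6, ∠ = arctan(4869/1000) ≈ 78.39°
|G| = 1 · 2.3709e+07 / 1.1846e+11 ≈ 0.00020014
Gain = 20 log₁₀(0.00020014) ≈ -73.97 dB
∠G = 179.35° − 252.29° = -72.94°

-74.0 dB, -72.9°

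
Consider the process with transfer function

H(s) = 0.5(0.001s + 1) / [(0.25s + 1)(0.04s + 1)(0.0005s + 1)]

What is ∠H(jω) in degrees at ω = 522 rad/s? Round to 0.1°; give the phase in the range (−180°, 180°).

-163.9°

At ω = 522 rad/s:
zero (1 + j522·0.001) = 1 + j0.522 → |·| ≈ 1.128, ∠ ≈ 27.56°
pole (1 + j522·0.25) = 1 + j130.5 → |·| ≈ 130.5, ∠ ≈ 89.56°
pole (1 + j522·0.04) = 1 + j20.88 → |·| ≈ 20.904, ∠ ≈ 87.26°
pole (1 + j522·0.0005) = 1 + j0.261 → |·| ≈ 1.0335, ∠ ≈ 14.63°
∠H = (27.56°) − (89.56° + 87.26° + 14.63°) = -163.89°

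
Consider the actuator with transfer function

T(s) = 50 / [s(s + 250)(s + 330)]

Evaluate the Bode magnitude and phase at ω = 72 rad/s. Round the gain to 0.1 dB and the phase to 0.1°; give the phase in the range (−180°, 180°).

-102.0 dB, -118.4°

At s = jω = j72:
pole (s+250): 250 + j72 → |·| = √(250²+72²) = √67684 ≈ 260.16, ∠ = arctan(72/250) ≈ 16.07°
pole (s+330): 330 + j72 → |·| = √(330²+72²) = √114084 ≈ 337.76, ∠ = arctan(72/330) ≈ 12.31°
pole at origin: |s| = 72, ∠ = 90.00° (in denominator)
|T| = 50 / 6.3268e+06 ≈ 7.9029e-06
Gain = 20 log₁₀(7.9029e-06) ≈ -102.04 dB
∠T = 0.00° − 118.38° = -118.38°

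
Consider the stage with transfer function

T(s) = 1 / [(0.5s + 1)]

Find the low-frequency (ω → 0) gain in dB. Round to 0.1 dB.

0.0 dB

T(0) = 1 · 1 / 1 = 1
20 log₁₀(1) ≈ 0.00 dB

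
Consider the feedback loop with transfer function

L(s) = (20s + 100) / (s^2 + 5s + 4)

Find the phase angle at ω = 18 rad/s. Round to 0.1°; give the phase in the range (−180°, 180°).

Substitute s = j18:
Numerator: 20(j18) + 100 = 100 + j360
Denominator: (j18)^2 + 5(j18) + 4 = -320 + j90
|N| = √(100² + 360²) ≈ 373.63, ∠N ≈ 74.48°
|D| = √(320² + 90²) ≈ 332.42, ∠D ≈ 164.29°
∠L = 74.48° − 164.29° = -89.81°

-89.8°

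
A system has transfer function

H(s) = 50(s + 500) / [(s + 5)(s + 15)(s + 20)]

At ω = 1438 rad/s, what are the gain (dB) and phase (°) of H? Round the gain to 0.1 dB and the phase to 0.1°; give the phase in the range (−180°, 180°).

-91.8 dB, 162.4°

At s = jω = j1438:
zero (s+500): 500 + j1438 → |·| = √(500²+1438²) = √2317844 ≈ 1522.4, ∠ = arctan(1438/500) ≈ 70.83°
pole (s+5): 5 + j1438 → |·| = √(5²+1438²) = √2067869 ≈ 1438, ∠ = arctan(1438/5) ≈ 89.80°
pole (s+15): 15 + j1438 → |·| = √(15²+1438²) = √2068069 ≈ 1438.1, ∠ = arctan(1438/15) ≈ 89.40°
pole (s+20): 20 + j1438 → |·| = √(20²+1438²) = √2068244 ≈ 1438.1, ∠ = arctan(1438/20) ≈ 89.20°
|H| = 50 · 1522.4 / 2.974e+09 ≈ 2.5595e-05
Gain = 20 log₁₀(2.5595e-05) ≈ -91.84 dB
∠H = 70.83° − 268.40° = -197.57° ≡ 162.43° (principal value)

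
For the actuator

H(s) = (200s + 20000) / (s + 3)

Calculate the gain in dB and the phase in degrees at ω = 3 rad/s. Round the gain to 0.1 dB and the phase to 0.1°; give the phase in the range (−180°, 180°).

73.5 dB, -43.3°

Substitute s = j3:
Numerator: 200(j3) + 20000 = 20000 + j600
Denominator: (j3) + 3 = 3 + j3
|N| = √(20000² + 600²) ≈ 20009, ∠N ≈ 1.72°
|D| = √(3² + 3²) ≈ 4.2426, ∠D ≈ 45.00°
|H| = 20009 / 4.2426 ≈ 4716.2
Gain = 20 log₁₀(4716.2) ≈ 73.47 dB
∠H = 1.72° − 45.00° = -43.28°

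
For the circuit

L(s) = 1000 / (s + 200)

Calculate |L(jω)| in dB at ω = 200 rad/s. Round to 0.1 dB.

At s = jω = j200:
pole (s+200): 200 + j200 → |·| = √(200²+200²) = √80000 ≈ 282.84, ∠ = arctan(200/200) ≈ 45.00°
|L| = 1000 / 282.84 ≈ 3.5356
Gain = 20 log₁₀(3.5356) ≈ 10.97 dB

11.0 dB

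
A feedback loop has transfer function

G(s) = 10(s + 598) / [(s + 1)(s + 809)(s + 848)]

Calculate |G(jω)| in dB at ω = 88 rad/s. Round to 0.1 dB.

-80.1 dB

At s = jω = j88:
zero (s+598): 598 + j88 → |·| = √(598²+88²) = √365348 ≈ 604.44, ∠ = arctan(88/598) ≈ 8.37°
pole (s+1): 1 + j88 → |·| = √(1²+88²) = √7745 ≈ 88.006, ∠ = arctan(88/1) ≈ 89.35°
pole (s+809): 809 + j88 → |·| = √(809²+88²) = √662225 ≈ 813.77, ∠ = arctan(88/809) ≈ 6.21°
pole (s+848): 848 + j88 → |·| = √(848²+88²) = √726848 ≈ 852.55, ∠ = arctan(88/848) ≈ 5.92°
|G| = 10 · 604.44 / 6.1057e+07 ≈ 9.8996e-05
Gain = 20 log₁₀(9.8996e-05) ≈ -80.09 dB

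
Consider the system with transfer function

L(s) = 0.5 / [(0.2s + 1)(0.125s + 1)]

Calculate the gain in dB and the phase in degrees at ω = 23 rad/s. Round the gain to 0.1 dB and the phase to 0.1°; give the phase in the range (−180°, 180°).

-29.1 dB, -148.6°

At ω = 23 rad/s:
pole (1 + j23·0.2) = 1 + j4.6 → |·| ≈ 4.7074, ∠ ≈ 77.74°
pole (1 + j23·0.125) = 1 + j2.875 → |·| ≈ 3.0439, ∠ ≈ 70.82°
|L| = 0.5 · 1 / (4.7074 · 3.0439) ≈ 0.034895
Gain = 20 log₁₀(0.034895) ≈ -29.14 dB
∠L = (0°) − (77.74° + 70.82°) = -148.56°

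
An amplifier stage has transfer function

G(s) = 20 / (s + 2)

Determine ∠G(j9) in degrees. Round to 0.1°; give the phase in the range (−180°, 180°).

-77.5°

Substitute s = j9:
Numerator: 20 = 20 + j0
Denominator: (j9) + 2 = 2 + j9
|N| = √(20² + 0²) ≈ 20, ∠N ≈ 0.00°
|D| = √(2² + 9²) ≈ 9.2195, ∠D ≈ 77.47°
∠G = 0.00° − 77.47° = -77.47°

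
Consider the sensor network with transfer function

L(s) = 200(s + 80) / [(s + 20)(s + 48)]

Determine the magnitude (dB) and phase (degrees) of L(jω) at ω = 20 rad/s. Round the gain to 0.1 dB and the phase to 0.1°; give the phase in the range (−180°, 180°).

21.0 dB, -53.6°

At s = jω = j20:
zero (s+80): 80 + j20 → |·| = √(80²+20²) = √6800 ≈ 82.462, ∠ = arctan(20/80) ≈ 14.04°
pole (s+20): 20 + j20 → |·| = √(20²+20²) = √800 ≈ 28.284, ∠ = arctan(20/20) ≈ 45.00°
pole (s+48): 48 + j20 → |·| = √(48²+20²) = √2704 ≈ 52, ∠ = arctan(20/48) ≈ 22.62°
|L| = 200 · 82.462 / 1470.8 ≈ 11.213
Gain = 20 log₁₀(11.213) ≈ 20.99 dB
∠L = 14.04° − 67.62° = -53.58°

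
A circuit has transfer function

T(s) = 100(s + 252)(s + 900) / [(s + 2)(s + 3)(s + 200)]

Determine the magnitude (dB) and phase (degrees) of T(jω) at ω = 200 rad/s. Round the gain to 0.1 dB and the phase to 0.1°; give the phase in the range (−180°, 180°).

8.4 dB, -172.6°

At s = jω = j200:
zero (s+252): 252 + j200 → |·| = √(252²+200²) = √103504 ≈ 321.72, ∠ = arctan(200/252) ≈ 38.44°
zero (s+900): 900 + j200 → |·| = √(900²+200²) = √850000 ≈ 921.95, ∠ = arctan(200/900) ≈ 12.53°
pole (s+2): 2 + j200 → |·| = √(2²+200²) = √40004 ≈ 200.01, ∠ = arctan(200/2) ≈ 89.43°
pole (s+3): 3 + j200 → |·| = √(3²+200²) = √40009 ≈ 200.02, ∠ = arctan(200/3) ≈ 89.14°
pole (s+200): 200 + j200 → |·| = √(200²+200²) = √80000 ≈ 282.84, ∠ = arctan(200/200) ≈ 45.00°
|T| = 100 · 2.9661e+05 / 1.1315e+07 ≈ 2.6214
Gain = 20 log₁₀(2.6214) ≈ 8.37 dB
∠T = 50.97° − 223.57° = -172.60°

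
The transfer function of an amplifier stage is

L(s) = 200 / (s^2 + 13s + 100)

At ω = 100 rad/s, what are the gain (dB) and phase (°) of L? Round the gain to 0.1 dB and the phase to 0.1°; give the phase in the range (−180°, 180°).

At s = jω = j100:
quadratic: (j100)² + 13·j100 + 100 = -9900 + j1300 → |·| ≈ 9985, ∠ ≈ 172.52°
|L| = 200 / 9985 ≈ 0.02003
Gain = 20 log₁₀(0.02003) ≈ -33.97 dB
∠L = 0.00° − 172.52° = -172.52°

-34.0 dB, -172.5°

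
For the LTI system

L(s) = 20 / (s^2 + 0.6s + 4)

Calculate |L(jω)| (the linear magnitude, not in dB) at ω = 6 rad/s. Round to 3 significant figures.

At s = jω = j6:
quadratic: (j6)² + 0.6·j6 + 4 = -32 + j3.6 → |·| ≈ 32.202, ∠ ≈ 173.58°
|L| = 20 / 32.202 ≈ 0.62108

0.621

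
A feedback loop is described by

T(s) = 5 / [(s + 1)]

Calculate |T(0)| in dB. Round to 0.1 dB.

14.0 dB

T(0) = 5 · 1 / 1 = 5
20 log₁₀(5) ≈ 13.98 dB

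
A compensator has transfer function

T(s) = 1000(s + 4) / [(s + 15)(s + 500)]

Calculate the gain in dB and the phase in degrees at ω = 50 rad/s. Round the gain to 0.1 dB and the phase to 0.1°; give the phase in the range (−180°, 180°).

5.6 dB, 6.4°

At s = jω = j50:
zero (s+4): 4 + j50 → |·| = √(4²+50²) = √2516 ≈ 50.16, ∠ = arctan(50/4) ≈ 85.43°
pole (s+15): 15 + j50 → |·| = √(15²+50²) = √2725 ≈ 52.202, ∠ = arctan(50/15) ≈ 73.30°
pole (s+500): 500 + j50 → |·| = √(500²+50²) = √252500 ≈ 502.49, ∠ = arctan(50/500) ≈ 5.71°
|T| = 1000 · 50.16 / 26231 ≈ 1.9122
Gain = 20 log₁₀(1.9122) ≈ 5.63 dB
∠T = 85.43° − 79.01° = 6.42°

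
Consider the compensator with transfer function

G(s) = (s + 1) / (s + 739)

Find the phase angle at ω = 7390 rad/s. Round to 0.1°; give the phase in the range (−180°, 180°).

Substitute s = j7390:
Numerator: (j7390) + 1 = 1 + j7390
Denominator: (j7390) + 739 = 739 + j7390
|N| = √(1² + 7390²) ≈ 7390, ∠N ≈ 89.99°
|D| = √(739² + 7390²) ≈ 7426.9, ∠D ≈ 84.29°
∠G = 89.99° − 84.29° = 5.70°

5.7°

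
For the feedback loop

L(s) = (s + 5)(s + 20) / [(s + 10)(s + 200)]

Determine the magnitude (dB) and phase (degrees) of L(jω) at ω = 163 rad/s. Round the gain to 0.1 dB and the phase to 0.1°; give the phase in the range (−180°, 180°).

-3.9 dB, 45.6°

At s = jω = j163:
zero (s+5): 5 + j163 → |·| = √(5²+163²) = √26594 ≈ 163.08, ∠ = arctan(163/5) ≈ 88.24°
zero (s+20): 20 + j163 → |·| = √(20²+163²) = √26969 ≈ 164.22, ∠ = arctan(163/20) ≈ 83.00°
pole (s+10): 10 + j163 → |·| = √(10²+163²) = √26669 ≈ 163.31, ∠ = arctan(163/10) ≈ 86.49°
pole (s+200): 200 + j163 → |·| = √(200²+163²) = √66569 ≈ 258.01, ∠ = arctan(163/200) ≈ 39.18°
|L| = 1 · 26781 / 42136 ≈ 0.63558
Gain = 20 log₁₀(0.63558) ≈ -3.94 dB
∠L = 171.24° − 125.67° = 45.57°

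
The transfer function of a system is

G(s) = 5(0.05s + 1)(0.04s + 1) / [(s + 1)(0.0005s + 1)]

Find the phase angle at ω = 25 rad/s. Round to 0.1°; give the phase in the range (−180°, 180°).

At ω = 25 rad/s:
zero (1 + j25·0.05) = 1 + j1.25 → |·| ≈ 1.6008, ∠ ≈ 51.34°
zero (1 + j25·0.04) = 1 + j1 → |·| ≈ 1.4142, ∠ ≈ 45.00°
pole (1 + j25·1) = 1 + j25 → |·| ≈ 25.02, ∠ ≈ 87.71°
pole (1 + j25·0.0005) = 1 + j0.0125 → |·| ≈ 1.0001, ∠ ≈ 0.72°
∠G = (51.34° + 45.00°) − (87.71° + 0.72°) = 7.91°

7.9°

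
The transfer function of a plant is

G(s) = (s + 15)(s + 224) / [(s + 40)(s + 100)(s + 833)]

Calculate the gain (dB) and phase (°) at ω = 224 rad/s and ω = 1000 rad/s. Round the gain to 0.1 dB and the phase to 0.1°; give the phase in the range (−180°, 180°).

At s = jω = j224:
zero (s+15): 15 + j224 → |·| = √(15²+224²) = √50401 ≈ 224.5, ∠ = arctan(224/15) ≈ 86.17°
zero (s+224): 224 + j224 → |·| = √(224²+224²) = √100352 ≈ 316.78, ∠ = arctan(224/224) ≈ 45.00°
pole (s+40): 40 + j224 → |·| = √(40²+224²) = √51776 ≈ 227.54, ∠ = arctan(224/40) ≈ 79.88°
pole (s+100): 100 + j224 → |·| = √(100²+224²) = √60176 ≈ 245.31, ∠ = arctan(224/100) ≈ 65.94°
pole (s+833): 833 + j224 → |·| = √(833²+224²) = √744065 ≈ 862.59, ∠ = arctan(224/833) ≈ 15.05°
|G| = 1 · 71117 / 4.8148e+07 ≈ 0.001477
Gain = 20 log₁₀(0.001477) ≈ -56.61 dB
∠G = 131.17° − 160.87° = -29.70°

At s = jω = j1000:
zero (s+15): 15 + j1000 → |·| = √(15²+1000²) = √1000225 ≈ 1000.1, ∠ = arctan(1000/15) ≈ 89.14°
zero (s+224): 224 + j1000 → |·| = √(224²+1000²) = √1050176 ≈ 1024.8, ∠ = arctan(1000/224) ≈ 77.37°
pole (s+40): 40 + j1000 → |·| = √(40²+1000²) = √1001600 ≈ 1000.8, ∠ = arctan(1000/40) ≈ 87.71°
pole (s+100): 100 + j1000 → |·| = √(100²+1000²) = √1010000 ≈ 1005, ∠ = arctan(1000/100) ≈ 84.29°
pole (s+833): 833 + j1000 → |·| = √(833²+1000²) = √1693889 ≈ 1301.5, ∠ = arctan(1000/833) ≈ 50.21°
|G| = 1 · 1.0249e+06 / 1.3091e+09 ≈ 0.0007829
Gain = 20 log₁₀(0.0007829) ≈ -62.13 dB
∠G = 166.51° − 222.21° = -55.70°

ω = 224: -56.6 dB, -29.7°; ω = 1000: -62.1 dB, -55.7°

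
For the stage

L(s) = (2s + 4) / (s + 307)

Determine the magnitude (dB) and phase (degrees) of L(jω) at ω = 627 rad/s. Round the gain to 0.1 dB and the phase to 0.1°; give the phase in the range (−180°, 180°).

5.1 dB, 25.9°

Substitute s = j627:
Numerator: 2(j627) + 4 = 4 + j1254
Denominator: (j627) + 307 = 307 + j627
|N| = √(4² + 1254²) ≈ 1254, ∠N ≈ 89.82°
|D| = √(307² + 627²) ≈ 698.12, ∠D ≈ 63.91°
|L| = 1254 / 698.12 ≈ 1.7963
Gain = 20 log₁₀(1.7963) ≈ 5.09 dB
∠L = 89.82° − 63.91° = 25.91°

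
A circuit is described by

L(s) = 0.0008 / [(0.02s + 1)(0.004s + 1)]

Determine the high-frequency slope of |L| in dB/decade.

Each pole contributes −20 dB/decade at high frequency; each zero contributes +20 dB/decade.
Net: 0 zero(s) − 2 pole(s) → -40 dB/decade.

-40 dB/decade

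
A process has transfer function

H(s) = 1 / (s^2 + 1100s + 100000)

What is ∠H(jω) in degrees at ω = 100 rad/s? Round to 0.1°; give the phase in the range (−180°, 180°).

Substitute s = j100:
Numerator: 1 = 1 + j0
Denominator: (j100)^2 + 1100(j100) + 100000 = 90000 + j110000
|N| = √(1² + 0²) ≈ 1, ∠N ≈ 0.00°
|D| = √(90000² + 110000²) ≈ 1.4213e+05, ∠D ≈ 50.71°
∠H = 0.00° − 50.71° = -50.71°

-50.7°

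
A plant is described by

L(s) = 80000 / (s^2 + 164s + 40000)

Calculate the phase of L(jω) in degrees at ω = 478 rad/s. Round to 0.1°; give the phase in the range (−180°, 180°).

-157.4°

At s = jω = j478:
quadratic: (j478)² + 164·j478 + 40000 = -188484 + j78392 → |·| ≈ 2.0414e+05, ∠ ≈ 157.42°
∠L = 0.00° − 157.42° = -157.42°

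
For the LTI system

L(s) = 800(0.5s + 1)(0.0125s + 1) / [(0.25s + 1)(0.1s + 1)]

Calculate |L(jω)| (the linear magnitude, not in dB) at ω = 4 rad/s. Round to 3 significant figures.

At ω = 4 rad/s:
zero (1 + j4·0.5) = 1 + j2 → |·| ≈ 2.2361, ∠ ≈ 63.43°
zero (1 + j4·0.0125) = 1 + j0.05 → |·| ≈ 1.0012, ∠ ≈ 2.86°
pole (1 + j4·0.25) = 1 + j1 → |·| ≈ 1.4142, ∠ ≈ 45.00°
pole (1 + j4·0.1) = 1 + j0.4 → |·| ≈ 1.077, ∠ ≈ 21.80°
|L| = 800 · 2.2361 · 1.0012 / (1.4142 · 1.077) ≈ 1175.9

1.18e+03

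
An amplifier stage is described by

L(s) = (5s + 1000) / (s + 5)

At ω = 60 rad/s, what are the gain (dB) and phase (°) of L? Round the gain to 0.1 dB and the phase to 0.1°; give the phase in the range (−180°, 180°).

24.8 dB, -68.5°

Substitute s = j60:
Numerator: 5(j60) + 1000 = 1000 + j300
Denominator: (j60) + 5 = 5 + j60
|N| = √(1000² + 300²) ≈ 1044, ∠N ≈ 16.70°
|D| = √(5² + 60²) ≈ 60.208, ∠D ≈ 85.24°
|L| = 1044 / 60.208 ≈ 17.34
Gain = 20 log₁₀(17.34) ≈ 24.78 dB
∠L = 16.70° − 85.24° = -68.54°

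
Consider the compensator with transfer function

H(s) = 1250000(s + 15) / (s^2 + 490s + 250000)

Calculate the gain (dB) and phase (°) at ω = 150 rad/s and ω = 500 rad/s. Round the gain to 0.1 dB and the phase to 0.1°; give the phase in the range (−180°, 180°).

ω = 150: 57.9 dB, 66.4°; ω = 500: 68.1 dB, -1.7°

At s = jω = j150:
zero (s+15): 15 + j150 → |·| = √(15²+150²) = √22725 ≈ 150.75, ∠ = arctan(150/15) ≈ 84.29°
quadratic: (j150)² + 490·j150 + 250000 = 227500 + j73500 → |·| ≈ 2.3908e+05, ∠ ≈ 17.90°
|H| = 1250000 · 150.75 / 2.3908e+05 ≈ 788.18
Gain = 20 log₁₀(788.18) ≈ 57.93 dB
∠H = 84.29° − 17.90° = 66.39°

At s = jω = j500:
zero (s+15): 15 + j500 → |·| = √(15²+500²) = √250225 ≈ 500.22, ∠ = arctan(500/15) ≈ 88.28°
quadratic: (j500)² + 490·j500 + 250000 = 0 + j245000 → |·| ≈ 2.45e+05, ∠ ≈ 90.00°
|H| = 1250000 · 500.22 / 2.45e+05 ≈ 2552.1
Gain = 20 log₁₀(2552.1) ≈ 68.14 dB
∠H = 88.28° − 90.00° = -1.72°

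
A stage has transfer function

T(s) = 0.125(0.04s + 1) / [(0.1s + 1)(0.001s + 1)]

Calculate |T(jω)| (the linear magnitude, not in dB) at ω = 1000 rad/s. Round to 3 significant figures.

0.0354

At ω = 1000 rad/s:
zero (1 + j1000·0.04) = 1 + j40 → |·| ≈ 40.012, ∠ ≈ 88.57°
pole (1 + j1000·0.1) = 1 + j100 → |·| ≈ 100, ∠ ≈ 89.43°
pole (1 + j1000·0.001) = 1 + j1 → |·| ≈ 1.4142, ∠ ≈ 45.00°
|T| = 0.125 · 40.012 / (100 · 1.4142) ≈ 0.035366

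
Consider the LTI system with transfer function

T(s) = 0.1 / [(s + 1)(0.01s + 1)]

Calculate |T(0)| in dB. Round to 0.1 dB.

-20.0 dB

T(0) = 0.1 · 1 / 1 = 0.1
20 log₁₀(0.1) ≈ -20.00 dB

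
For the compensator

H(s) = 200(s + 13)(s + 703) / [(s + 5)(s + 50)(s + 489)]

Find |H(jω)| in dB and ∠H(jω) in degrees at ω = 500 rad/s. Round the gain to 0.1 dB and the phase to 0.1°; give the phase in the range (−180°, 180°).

-6.2 dB, -95.4°

At s = jω = j500:
zero (s+13): 13 + j500 → |·| = √(13²+500²) = √250169 ≈ 500.17, ∠ = arctan(500/13) ≈ 88.51°
zero (s+703): 703 + j500 → |·| = √(703²+500²) = √744209 ≈ 862.68, ∠ = arctan(500/703) ≈ 35.42°
pole (s+5): 5 + j500 → |·| = √(5²+500²) = √250025 ≈ 500.02, ∠ = arctan(500/5) ≈ 89.43°
pole (s+50): 50 + j500 → |·| = √(50²+500²) = √252500 ≈ 502.49, ∠ = arctan(500/50) ≈ 84.29°
pole (s+489): 489 + j500 → |·| = √(489²+500²) = √489121 ≈ 699.37, ∠ = arctan(500/489) ≈ 45.64°
|H| = 200 · 4.3149e+05 / 1.7572e+08 ≈ 0.49111
Gain = 20 log₁₀(0.49111) ≈ -6.18 dB
∠H = 123.93° − 219.36° = -95.43°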